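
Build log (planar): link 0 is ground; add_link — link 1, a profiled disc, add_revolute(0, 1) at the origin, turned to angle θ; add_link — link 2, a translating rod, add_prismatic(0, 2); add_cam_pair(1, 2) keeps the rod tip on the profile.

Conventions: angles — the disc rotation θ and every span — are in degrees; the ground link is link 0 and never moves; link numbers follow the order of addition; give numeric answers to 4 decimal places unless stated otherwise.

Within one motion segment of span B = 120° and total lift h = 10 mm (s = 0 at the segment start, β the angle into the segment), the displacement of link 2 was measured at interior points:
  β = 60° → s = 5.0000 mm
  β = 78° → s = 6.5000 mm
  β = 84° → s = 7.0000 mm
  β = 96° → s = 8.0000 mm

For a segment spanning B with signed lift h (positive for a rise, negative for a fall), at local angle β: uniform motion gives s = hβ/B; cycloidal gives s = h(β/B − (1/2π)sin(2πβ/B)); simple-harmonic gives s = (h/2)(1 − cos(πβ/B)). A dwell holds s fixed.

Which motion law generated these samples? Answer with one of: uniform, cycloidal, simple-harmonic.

candidates at β/B = r: uniform s = h·r (linear in β); cycloidal s = h·(r − sin(2πr)/(2π)); simple-harmonic s = (h/2)(1 − cos(πr))
β=60°: printed 5.0000 | uniform 5.0000, cycloidal 5.0000, simple-harmonic 5.0000
β=78°: printed 6.5000 | uniform 6.5000, cycloidal 7.7876, simple-harmonic 7.2700
β=84°: printed 7.0000 | uniform 7.0000, cycloidal 8.5137, simple-harmonic 7.9389
β=96°: printed 8.0000 | uniform 8.0000, cycloidal 9.5137, simple-harmonic 9.0451
only one law matches every sample → uniform

uniform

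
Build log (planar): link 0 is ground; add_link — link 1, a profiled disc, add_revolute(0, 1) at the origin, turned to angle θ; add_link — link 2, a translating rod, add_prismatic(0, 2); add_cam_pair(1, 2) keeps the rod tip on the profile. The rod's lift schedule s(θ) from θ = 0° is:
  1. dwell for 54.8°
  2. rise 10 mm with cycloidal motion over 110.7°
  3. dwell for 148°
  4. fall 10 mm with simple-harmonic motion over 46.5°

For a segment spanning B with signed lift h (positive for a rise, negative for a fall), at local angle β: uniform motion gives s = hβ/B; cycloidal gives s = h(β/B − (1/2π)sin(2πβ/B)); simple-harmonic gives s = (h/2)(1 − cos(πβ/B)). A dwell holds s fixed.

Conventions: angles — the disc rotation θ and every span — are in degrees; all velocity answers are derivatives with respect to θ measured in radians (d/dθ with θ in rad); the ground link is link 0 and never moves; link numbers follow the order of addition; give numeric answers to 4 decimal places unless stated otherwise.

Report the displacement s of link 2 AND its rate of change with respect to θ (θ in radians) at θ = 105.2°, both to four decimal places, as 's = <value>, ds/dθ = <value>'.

seg 1 [0°–54.8°] dwell: s stays 0.0000
seg 2 [54.8°–165.5°] cycloidal, h=10: θ=105.2° here. β=50.4, B=110.7. 10·(0.4553 − sin(2π·0.4553)/(2π)) = 4.1116 → s = 4.1116
velocity in seg [54.8°–165.5°] (cycloidal), θ in radians: β = 50.4° = 0.8796 rad, B = 110.7° = 1.9321 rad; ds/dθ = (h/B)(1 − cos(2πβ/B)) = (10/1.9321)(1 − cos(2π·0.4553)) = 10.148604 mm/rad

s = 4.1116, ds/dθ = 10.1486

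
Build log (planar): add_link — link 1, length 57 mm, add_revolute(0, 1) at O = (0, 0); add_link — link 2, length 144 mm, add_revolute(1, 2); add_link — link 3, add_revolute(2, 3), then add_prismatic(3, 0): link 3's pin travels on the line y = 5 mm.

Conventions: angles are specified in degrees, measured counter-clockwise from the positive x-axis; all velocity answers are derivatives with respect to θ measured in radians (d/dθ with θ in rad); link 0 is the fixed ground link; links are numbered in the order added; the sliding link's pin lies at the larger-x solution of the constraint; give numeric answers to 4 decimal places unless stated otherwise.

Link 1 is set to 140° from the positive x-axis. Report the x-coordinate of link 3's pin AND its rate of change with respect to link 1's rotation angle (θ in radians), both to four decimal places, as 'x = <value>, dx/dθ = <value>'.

geometry: r = 57 mm, L = 144 mm, e = 5 mm
crank pin P = (r cos θ, r sin θ) = (-43.664533, 36.638894)
h = r sin θ − e = 36.638894 − 5 = 31.638894
x = r cos θ + √(L² − h²) = -43.664533 + 140.481246 = 96.816712
dx/dθ = −r sin θ − h·r cos θ/√(L² − h²) (θ in radians; h = 31.638894) = -26.804858

x = 96.8167, dx/dθ = -26.8049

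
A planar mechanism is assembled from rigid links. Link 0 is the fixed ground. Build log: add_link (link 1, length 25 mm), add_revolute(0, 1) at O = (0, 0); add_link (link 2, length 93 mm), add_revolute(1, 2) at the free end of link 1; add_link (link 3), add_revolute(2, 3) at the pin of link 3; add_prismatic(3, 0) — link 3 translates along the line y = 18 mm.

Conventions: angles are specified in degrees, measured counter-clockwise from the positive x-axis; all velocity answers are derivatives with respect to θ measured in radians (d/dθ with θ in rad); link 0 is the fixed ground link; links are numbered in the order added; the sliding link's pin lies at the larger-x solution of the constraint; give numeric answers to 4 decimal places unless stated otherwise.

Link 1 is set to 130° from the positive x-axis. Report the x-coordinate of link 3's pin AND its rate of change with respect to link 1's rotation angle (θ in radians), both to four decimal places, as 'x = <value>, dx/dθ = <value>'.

geometry: r = 25 mm, L = 93 mm, e = 18 mm
crank pin P = (r cos θ, r sin θ) = (-16.069690, 19.151111)
h = r sin θ − e = 19.151111 − 18 = 1.151111
x = r cos θ + √(L² − h²) = -16.069690 + 92.992876 = 76.923186
dx/dθ = −r sin θ − h·r cos θ/√(L² − h²) (θ in radians; h = 1.151111) = -18.952193

x = 76.9232, dx/dθ = -18.9522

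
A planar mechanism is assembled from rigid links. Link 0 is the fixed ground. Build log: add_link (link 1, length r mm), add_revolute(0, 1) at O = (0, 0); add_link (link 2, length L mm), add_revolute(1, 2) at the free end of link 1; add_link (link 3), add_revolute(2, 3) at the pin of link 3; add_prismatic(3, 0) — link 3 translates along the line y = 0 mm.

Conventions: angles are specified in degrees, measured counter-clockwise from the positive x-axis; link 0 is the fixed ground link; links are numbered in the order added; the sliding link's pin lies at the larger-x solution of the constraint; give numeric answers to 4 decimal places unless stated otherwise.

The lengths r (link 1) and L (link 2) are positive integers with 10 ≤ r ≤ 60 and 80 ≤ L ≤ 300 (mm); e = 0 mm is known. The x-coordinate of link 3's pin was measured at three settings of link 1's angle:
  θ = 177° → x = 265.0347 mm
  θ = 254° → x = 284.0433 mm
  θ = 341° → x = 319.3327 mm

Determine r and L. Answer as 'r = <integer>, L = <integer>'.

constraint per measurement: (x − r cos θ)² + (r sin θ − e)² = L²
subtracting the θ₁ and θ₂ equations cancels the r² and L² terms:
r = (x₁² − x₂²) / (2[(x₁cos θ₁ + e sin θ₁) − (x₂cos θ₂ + e sin θ₂)]) = 28.0000 → r = 28
L² = (x₁ − r cos θ₁)² + (r sin θ₁ − e)² = 85848.9950 → L = 293.0000 → L = 293
check at θ₃=341°: x = 319.3327 (printed 319.3327) ✓

r = 28, L = 293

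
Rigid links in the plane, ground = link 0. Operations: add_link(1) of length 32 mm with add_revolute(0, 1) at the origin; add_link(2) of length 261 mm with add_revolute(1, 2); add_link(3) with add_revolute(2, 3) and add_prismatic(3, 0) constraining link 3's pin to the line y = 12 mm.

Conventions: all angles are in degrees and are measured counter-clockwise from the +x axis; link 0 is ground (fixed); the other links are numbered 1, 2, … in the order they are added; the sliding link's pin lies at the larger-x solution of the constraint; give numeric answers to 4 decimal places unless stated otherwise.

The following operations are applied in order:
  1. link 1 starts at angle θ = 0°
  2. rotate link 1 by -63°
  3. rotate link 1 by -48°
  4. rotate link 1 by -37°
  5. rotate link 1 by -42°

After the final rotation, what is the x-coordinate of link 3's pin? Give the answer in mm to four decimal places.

geometry: r = 32 mm, L = 261 mm, e = 12 mm; θ starts at 0°
rotate link 1 by -63°: θ ← 0° -63° = -63°
rotate link 1 by -48°: θ ← -63° -48° = -111°
rotate link 1 by -37°: θ ← -111° -37° = -148°
rotate link 1 by -42°: θ ← -148° -42° = -190°
crank pin P = (r cos θ, r sin θ) = (-31.513848, 5.556742)
h = r sin θ − e = 5.556742 − 12 = -6.443258
x = r cos θ + √(L² − h²) = -31.513848 + 260.920456 = 229.406608

229.4066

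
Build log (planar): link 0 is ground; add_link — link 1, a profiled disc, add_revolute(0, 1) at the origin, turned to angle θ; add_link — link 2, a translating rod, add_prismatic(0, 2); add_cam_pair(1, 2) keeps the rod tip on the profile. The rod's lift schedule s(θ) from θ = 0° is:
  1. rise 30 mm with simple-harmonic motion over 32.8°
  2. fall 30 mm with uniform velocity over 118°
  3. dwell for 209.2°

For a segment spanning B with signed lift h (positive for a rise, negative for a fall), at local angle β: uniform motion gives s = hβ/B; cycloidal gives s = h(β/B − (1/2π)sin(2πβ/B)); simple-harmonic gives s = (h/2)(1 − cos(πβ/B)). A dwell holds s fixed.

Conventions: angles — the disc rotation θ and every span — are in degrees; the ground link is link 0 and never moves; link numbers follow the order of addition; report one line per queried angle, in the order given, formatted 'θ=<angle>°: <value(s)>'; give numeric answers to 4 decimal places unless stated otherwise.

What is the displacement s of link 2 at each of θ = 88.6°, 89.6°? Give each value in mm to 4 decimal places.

seg 1 [0°–32.8°] simple-harmonic, h=30: full span → s += 30 → s = 30.0000
seg 2 [32.8°–150.8°] uniform, h=-30: θ=88.6° here. β=55.8, B=118. -30·55.8/118 = -14.1864 → s = 15.8136
seg 2 [32.8°–150.8°] uniform, h=-30: θ=89.6° here. β=56.8, B=118. -30·56.8/118 = -14.4407 → s = 15.5593

θ=88.6°: 15.8136
θ=89.6°: 15.5593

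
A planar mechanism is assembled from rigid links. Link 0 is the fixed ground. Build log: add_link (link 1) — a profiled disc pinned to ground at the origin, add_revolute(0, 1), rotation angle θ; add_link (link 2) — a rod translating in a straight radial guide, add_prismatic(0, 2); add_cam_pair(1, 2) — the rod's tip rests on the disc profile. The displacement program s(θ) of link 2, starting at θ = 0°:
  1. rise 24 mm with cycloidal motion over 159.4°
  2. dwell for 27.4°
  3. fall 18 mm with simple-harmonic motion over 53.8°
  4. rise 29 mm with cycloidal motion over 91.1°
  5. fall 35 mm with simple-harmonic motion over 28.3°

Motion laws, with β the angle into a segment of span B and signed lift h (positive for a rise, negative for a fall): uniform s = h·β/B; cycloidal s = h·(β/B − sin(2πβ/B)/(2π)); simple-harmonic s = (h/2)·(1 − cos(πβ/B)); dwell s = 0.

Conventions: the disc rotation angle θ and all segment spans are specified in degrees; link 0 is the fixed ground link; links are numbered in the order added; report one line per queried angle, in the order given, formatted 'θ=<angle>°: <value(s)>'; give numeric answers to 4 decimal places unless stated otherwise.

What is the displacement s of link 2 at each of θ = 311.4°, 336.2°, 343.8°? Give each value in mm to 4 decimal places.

seg 1 [0°–159.4°] cycloidal, h=24: full span → s += 24 → s = 24.0000
seg 2 [159.4°–186.8°] dwell: s stays 24.0000
seg 3 [186.8°–240.6°] simple-harmonic, h=-18: full span → s += -18 → s = 6.0000
seg 4 [240.6°–331.7°] cycloidal, h=29: θ=311.4° here. β=70.8, B=91.1. 29·(0.7772 − sin(2π·0.7772)/(2π)) = 27.0863 → s = 33.0863
seg 4 [240.6°–331.7°] cycloidal, h=29: full span → s += 29 → s = 35.0000
seg 5 [331.7°–360°] simple-harmonic, h=-35: θ=336.2° here. β=4.5, B=28.3. -35/2·(1 − cos(π·0.1590)) = -2.1385 → s = 32.8615
seg 5 [331.7°–360°] simple-harmonic, h=-35: θ=343.8° here. β=12.1, B=28.3. -35/2·(1 − cos(π·0.4276)) = -13.5518 → s = 21.4482

θ=311.4°: 33.0863
θ=336.2°: 32.8615
θ=343.8°: 21.4482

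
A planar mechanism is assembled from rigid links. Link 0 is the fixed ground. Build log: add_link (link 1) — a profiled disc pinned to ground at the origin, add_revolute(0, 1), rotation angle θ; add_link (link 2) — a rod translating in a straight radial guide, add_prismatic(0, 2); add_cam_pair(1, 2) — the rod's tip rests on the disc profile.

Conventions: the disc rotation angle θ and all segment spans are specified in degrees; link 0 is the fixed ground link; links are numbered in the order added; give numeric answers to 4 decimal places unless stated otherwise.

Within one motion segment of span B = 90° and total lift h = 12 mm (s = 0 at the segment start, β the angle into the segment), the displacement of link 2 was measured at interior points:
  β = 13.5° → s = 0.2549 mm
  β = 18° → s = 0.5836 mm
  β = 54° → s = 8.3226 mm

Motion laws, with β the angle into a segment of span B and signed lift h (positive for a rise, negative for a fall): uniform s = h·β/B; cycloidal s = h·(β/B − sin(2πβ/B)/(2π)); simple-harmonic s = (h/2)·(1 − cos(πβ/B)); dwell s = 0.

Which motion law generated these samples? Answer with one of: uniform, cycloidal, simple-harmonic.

candidates at β/B = r: uniform s = h·r (linear in β); cycloidal s = h·(r − sin(2πr)/(2π)); simple-harmonic s = (h/2)(1 − cos(πr))
β=13.5°: printed 0.2549 | uniform 1.8000, cycloidal 0.2549, simple-harmonic 0.6540
β=18°: printed 0.5836 | uniform 2.4000, cycloidal 0.5836, simple-harmonic 1.1459
β=54°: printed 8.3226 | uniform 7.2000, cycloidal 8.3226, simple-harmonic 7.8541
only one law matches every sample → cycloidal

cycloidal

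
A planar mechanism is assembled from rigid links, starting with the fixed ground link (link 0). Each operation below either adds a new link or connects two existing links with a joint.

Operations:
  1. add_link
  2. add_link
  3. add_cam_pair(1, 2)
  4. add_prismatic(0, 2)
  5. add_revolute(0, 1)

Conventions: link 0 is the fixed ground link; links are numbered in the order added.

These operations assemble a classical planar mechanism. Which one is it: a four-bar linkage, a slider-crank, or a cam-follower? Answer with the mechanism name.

links: 3 (incl. ground); joints: 1 revolute, 1 prismatic, 1 higher (cam) pair, forming one closed loop
3 links, revolute + prismatic + higher pair in one loop → cam-follower

cam-follower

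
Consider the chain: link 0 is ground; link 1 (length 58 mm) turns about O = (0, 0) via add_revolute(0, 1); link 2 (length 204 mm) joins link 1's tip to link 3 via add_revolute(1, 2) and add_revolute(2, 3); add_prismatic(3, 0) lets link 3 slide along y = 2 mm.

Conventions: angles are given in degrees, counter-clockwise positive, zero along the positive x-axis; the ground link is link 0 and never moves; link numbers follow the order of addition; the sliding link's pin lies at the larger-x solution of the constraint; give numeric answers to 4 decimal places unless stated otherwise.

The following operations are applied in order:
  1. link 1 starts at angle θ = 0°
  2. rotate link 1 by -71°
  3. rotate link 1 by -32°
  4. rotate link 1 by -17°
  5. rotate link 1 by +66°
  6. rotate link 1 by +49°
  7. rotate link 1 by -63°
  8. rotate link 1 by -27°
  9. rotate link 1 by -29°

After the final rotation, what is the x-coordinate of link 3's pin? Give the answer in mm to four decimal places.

geometry: r = 58 mm, L = 204 mm, e = 2 mm; θ starts at 0°
rotate link 1 by -71°: θ ← 0° -71° = -71°
rotate link 1 by -32°: θ ← -71° -32° = -103°
rotate link 1 by -17°: θ ← -103° -17° = -120°
rotate link 1 by +66°: θ ← -120° +66° = -54°
rotate link 1 by +49°: θ ← -54° +49° = -5°
rotate link 1 by -63°: θ ← -5° -63° = -68°
rotate link 1 by -27°: θ ← -68° -27° = -95°
rotate link 1 by -29°: θ ← -95° -29° = -124°
crank pin P = (r cos θ, r sin θ) = (-32.433188, -48.084179)
h = r sin θ − e = -48.084179 − 2 = -50.084179
x = r cos θ + √(L² − h²) = -32.433188 + 197.756353 = 165.323164

165.3232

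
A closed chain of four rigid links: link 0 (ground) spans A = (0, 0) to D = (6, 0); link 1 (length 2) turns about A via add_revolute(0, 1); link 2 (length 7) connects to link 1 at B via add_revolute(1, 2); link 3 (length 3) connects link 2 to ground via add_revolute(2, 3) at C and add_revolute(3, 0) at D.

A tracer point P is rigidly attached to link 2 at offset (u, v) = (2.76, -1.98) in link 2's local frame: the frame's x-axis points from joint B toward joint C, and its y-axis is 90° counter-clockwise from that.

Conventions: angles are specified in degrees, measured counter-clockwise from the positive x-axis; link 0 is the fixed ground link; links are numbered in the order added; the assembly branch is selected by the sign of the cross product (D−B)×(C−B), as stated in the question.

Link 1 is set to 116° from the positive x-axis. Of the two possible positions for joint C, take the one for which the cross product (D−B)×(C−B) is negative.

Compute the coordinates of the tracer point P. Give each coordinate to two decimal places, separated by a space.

A=(0,0), D=(6.00,0)
B = A + 2.00·(cos116°, sin116°) = (-0.8767, 1.7976)
|BD| = 7.1078
circle(B,7.00) ∩ circle(D,3.00): a=6.3677, h=2.9073
  candidates: C₊=(6.0192,2.9999) cross=20.664; C₋=(4.5487,-2.6256) cross=-20.664
  branch - wants cross < 0 → take C=(4.5487,-2.6256) (cross=-20.664)
ex = (C−B)/|BC| = (0.7751,-0.6319); ey = (0.6319,0.7751)
P = B + 2.76·ex + -1.98·ey = (0.0113,-1.4810)

0.01 -1.48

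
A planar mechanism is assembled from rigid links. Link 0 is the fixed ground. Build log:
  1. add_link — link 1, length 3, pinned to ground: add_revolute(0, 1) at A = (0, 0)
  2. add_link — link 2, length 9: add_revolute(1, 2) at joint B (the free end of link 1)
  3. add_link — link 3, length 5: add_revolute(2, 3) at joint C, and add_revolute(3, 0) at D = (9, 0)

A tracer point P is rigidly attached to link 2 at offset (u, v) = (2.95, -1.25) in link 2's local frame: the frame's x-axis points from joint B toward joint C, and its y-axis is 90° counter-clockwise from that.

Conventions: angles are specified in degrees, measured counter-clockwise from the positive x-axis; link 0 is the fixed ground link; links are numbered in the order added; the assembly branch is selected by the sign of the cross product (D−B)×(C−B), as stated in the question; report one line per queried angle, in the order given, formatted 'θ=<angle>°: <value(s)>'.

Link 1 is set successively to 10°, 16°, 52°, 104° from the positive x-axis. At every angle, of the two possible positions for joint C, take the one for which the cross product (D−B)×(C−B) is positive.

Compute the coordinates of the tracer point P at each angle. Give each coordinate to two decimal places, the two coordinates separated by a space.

A=(0,0), D=(9.00,0)
θ=10°: B = A + 3.00·(cos10°, sin10°) = (2.9544, 0.5209)
θ=10°: |BD| = 6.0680
θ=10°: circle(B,9.00) ∩ circle(D,5.00): a=7.6484, h=4.7437
θ=10°:   candidates: C₊=(10.9818,4.5905) cross=28.784; C₋=(10.1673,-4.8618) cross=-28.784
θ=10°:   branch + wants cross > 0 → take C=(10.9818,4.5905) (cross=28.784)
θ=10°: ex = (C−B)/|BC| = (0.8919,0.4522); ey = (-0.4522,0.8919)
θ=10°: P = B + 2.95·ex + -1.25·ey = (6.1508,0.7399)
θ=16°: B = A + 3.00·(cos16°, sin16°) = (2.8838, 0.8269)
θ=16°: |BD| = 6.1719
θ=16°: circle(B,9.00) ∩ circle(D,5.00): a=7.6226, h=4.7849
θ=16°:   candidates: C₊=(11.0788,4.5474) cross=29.532; C₋=(9.7966,-4.9361) cross=-29.532
θ=16°:   branch + wants cross > 0 → take C=(11.0788,4.5474) (cross=29.532)
θ=16°: ex = (C−B)/|BC| = (0.9106,0.4134); ey = (-0.4134,0.9106)
θ=16°: P = B + 2.95·ex + -1.25·ey = (6.0867,0.9082)
θ=52°: B = A + 3.00·(cos52°, sin52°) = (1.8470, 2.3640)
θ=52°: |BD| = 7.5335
θ=52°: circle(B,9.00) ∩ circle(D,5.00): a=7.4835, h=4.9997
θ=52°:   candidates: C₊=(10.5214,4.7629) cross=37.666; C₋=(7.3835,-4.7315) cross=-37.666
θ=52°:   branch + wants cross > 0 → take C=(10.5214,4.7629) (cross=37.666)
θ=52°: ex = (C−B)/|BC| = (0.9638,0.2665); ey = (-0.2665,0.9638)
θ=52°: P = B + 2.95·ex + -1.25·ey = (5.0234,1.9456)
θ=104°: B = A + 3.00·(cos104°, sin104°) = (-0.7258, 2.9109)
θ=104°: |BD| = 10.1520
θ=104°: circle(B,9.00) ∩ circle(D,5.00): a=7.8341, h=4.4302
θ=104°:   candidates: C₊=(8.0497,4.9089) cross=44.976; C₋=(5.5091,-3.5796) cross=-44.976
θ=104°:   branch + wants cross > 0 → take C=(8.0497,4.9089) (cross=44.976)
θ=104°: ex = (C−B)/|BC| = (0.9750,0.2220); ey = (-0.2220,0.9750)
θ=104°: P = B + 2.95·ex + -1.25·ey = (2.4281,2.3470)

θ=10°: 6.15 0.74
θ=16°: 6.09 0.91
θ=52°: 5.02 1.95
θ=104°: 2.43 2.35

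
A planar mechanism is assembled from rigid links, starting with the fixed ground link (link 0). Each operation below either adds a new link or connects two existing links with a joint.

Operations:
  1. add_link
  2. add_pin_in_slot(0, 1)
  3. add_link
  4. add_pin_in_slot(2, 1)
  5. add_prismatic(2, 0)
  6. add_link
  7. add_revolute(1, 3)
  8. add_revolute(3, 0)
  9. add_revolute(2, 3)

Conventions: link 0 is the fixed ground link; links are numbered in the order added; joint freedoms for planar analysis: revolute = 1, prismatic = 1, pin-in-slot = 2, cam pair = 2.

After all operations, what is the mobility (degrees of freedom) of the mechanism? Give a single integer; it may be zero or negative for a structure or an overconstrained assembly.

link 0 = ground. State L|J1|J2 = 1|0|0
+link1  2|0|0
PS(0,1) f=2→J2  2|0|1
+link2  3|0|1
PS(2,1) f=2→J2  3|0|2
P(2,0) f=1→J1  3|1|2
+link3  4|1|2
R(1,3) f=1→J1  4|2|2
R(3,0) f=1→J1  4|3|2
R(2,3) f=1→J1  4|4|2
M = 3(4−1)−2·4−2 = 9−8−2 = -1

M = -1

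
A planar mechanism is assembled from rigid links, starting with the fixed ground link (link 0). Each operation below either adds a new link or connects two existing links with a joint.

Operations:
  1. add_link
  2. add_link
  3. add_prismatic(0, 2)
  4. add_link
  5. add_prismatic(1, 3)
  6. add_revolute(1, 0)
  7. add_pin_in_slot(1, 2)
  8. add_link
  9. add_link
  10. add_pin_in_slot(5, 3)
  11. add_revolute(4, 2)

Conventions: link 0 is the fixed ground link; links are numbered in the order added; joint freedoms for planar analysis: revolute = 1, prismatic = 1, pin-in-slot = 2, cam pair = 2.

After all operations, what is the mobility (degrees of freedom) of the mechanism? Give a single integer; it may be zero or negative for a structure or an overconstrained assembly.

link 0 = ground. State L|J1|J2 = 1|0|0
+link1  2|0|0
+link2  3|0|0
P(0,2) f=1→J1  3|1|0
+link3  4|1|0
P(1,3) f=1→J1  4|2|0
R(1,0) f=1→J1  4|3|0
PS(1,2) f=2→J2  4|3|1
+link4  5|3|1
+link5  6|3|1
PS(5,3) f=2→J2  6|3|2
R(4,2) f=1→J1  6|4|2
M = 3(6−1)−2·4−2 = 15−8−2 = 5

M = 5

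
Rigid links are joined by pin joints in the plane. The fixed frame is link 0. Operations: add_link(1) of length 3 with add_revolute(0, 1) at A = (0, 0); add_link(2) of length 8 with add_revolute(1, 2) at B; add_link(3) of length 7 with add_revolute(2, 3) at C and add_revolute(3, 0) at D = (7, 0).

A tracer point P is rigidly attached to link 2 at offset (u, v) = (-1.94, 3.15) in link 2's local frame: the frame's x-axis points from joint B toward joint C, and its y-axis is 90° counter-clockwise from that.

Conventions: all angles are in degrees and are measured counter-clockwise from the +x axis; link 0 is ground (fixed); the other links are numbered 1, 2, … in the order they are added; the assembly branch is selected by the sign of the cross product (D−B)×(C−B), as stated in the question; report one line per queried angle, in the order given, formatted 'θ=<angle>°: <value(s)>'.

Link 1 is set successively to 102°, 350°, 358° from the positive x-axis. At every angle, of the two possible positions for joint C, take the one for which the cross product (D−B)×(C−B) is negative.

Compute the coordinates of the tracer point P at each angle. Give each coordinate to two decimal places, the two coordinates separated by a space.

A=(0,0), D=(7.00,0)
θ=102°: B = A + 3.00·(cos102°, sin102°) = (-0.6237, 2.9344)
θ=102°: |BD| = 8.1690
θ=102°: circle(B,8.00) ∩ circle(D,7.00): a=5.0026, h=6.2429
θ=102°:   candidates: C₊=(6.2875,6.9636) cross=50.998; C₋=(1.8024,-4.6888) cross=-50.998
θ=102°:   branch - wants cross < 0 → take C=(1.8024,-4.6888) (cross=-50.998)
θ=102°: ex = (C−B)/|BC| = (0.3033,-0.9529); ey = (0.9529,0.3033)
θ=102°: P = B + -1.94·ex + 3.15·ey = (1.7896,5.7384)
θ=350°: B = A + 3.00·(cos350°, sin350°) = (2.9544, -0.5209)
θ=350°: |BD| = 4.0790
θ=350°: circle(B,8.00) ∩ circle(D,7.00): a=3.8782, h=6.9971
θ=350°:   candidates: C₊=(5.9072,6.9142) cross=28.541; C₋=(7.6945,-6.9655) cross=-28.541
θ=350°:   branch - wants cross < 0 → take C=(7.6945,-6.9655) (cross=-28.541)
θ=350°: ex = (C−B)/|BC| = (0.5925,-0.8056); ey = (0.8056,0.5925)
θ=350°: P = B + -1.94·ex + 3.15·ey = (4.3425,2.9082)
θ=358°: B = A + 3.00·(cos358°, sin358°) = (2.9982, -0.1047)
θ=358°: |BD| = 4.0032
θ=358°: circle(B,8.00) ∩ circle(D,7.00): a=3.8751, h=6.9988
θ=358°:   candidates: C₊=(6.6889,6.9931) cross=28.018; C₋=(7.0550,-6.9998) cross=-28.018
θ=358°:   branch - wants cross < 0 → take C=(7.0550,-6.9998) (cross=-28.018)
θ=358°: ex = (C−B)/|BC| = (0.5071,-0.8619); ey = (0.8619,0.5071)
θ=358°: P = B + -1.94·ex + 3.15·ey = (4.7293,3.1647)

θ=102°: 1.79 5.74
θ=350°: 4.34 2.91
θ=358°: 4.73 3.16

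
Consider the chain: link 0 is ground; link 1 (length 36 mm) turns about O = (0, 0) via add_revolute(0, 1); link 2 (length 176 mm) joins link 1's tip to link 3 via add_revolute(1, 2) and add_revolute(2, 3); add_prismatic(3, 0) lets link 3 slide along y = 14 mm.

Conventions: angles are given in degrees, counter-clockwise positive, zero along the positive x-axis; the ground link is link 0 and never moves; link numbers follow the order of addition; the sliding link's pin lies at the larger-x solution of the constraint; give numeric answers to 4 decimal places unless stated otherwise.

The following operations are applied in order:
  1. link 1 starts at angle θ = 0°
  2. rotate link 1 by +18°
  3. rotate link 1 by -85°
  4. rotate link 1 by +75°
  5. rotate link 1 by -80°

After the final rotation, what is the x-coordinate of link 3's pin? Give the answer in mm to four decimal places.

geometry: r = 36 mm, L = 176 mm, e = 14 mm; θ starts at 0°
rotate link 1 by +18°: θ ← 0° +18° = 18°
rotate link 1 by -85°: θ ← 18° -85° = -67°
rotate link 1 by +75°: θ ← -67° +75° = 8°
rotate link 1 by -80°: θ ← 8° -80° = -72°
crank pin P = (r cos θ, r sin θ) = (11.124612, -34.238035)
h = r sin θ − e = -34.238035 − 14 = -48.238035
x = r cos θ + √(L² − h²) = 11.124612 + 169.260427 = 180.385038

180.3850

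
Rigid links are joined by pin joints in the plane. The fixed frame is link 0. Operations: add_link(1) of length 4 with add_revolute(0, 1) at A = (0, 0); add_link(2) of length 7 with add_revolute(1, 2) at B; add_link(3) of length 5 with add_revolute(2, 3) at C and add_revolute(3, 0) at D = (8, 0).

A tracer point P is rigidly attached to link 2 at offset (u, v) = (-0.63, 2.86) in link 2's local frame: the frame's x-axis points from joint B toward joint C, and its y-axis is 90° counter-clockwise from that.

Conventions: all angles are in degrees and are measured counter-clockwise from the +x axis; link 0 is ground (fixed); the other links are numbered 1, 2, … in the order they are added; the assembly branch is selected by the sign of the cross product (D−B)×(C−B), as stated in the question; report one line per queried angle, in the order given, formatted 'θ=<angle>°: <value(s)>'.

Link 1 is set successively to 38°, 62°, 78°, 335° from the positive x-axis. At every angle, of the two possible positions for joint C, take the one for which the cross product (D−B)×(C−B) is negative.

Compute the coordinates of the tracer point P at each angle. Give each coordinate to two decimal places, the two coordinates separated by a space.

A=(0,0), D=(8.00,0)
θ=38°: B = A + 4.00·(cos38°, sin38°) = (3.1520, 2.4626)
θ=38°: |BD| = 5.4376
θ=38°: circle(B,7.00) ∩ circle(D,5.00): a=4.9257, h=4.9737
θ=38°:   candidates: C₊=(9.7961,4.6662) cross=27.045; C₋=(5.2910,-4.2025) cross=-27.045
θ=38°:   branch - wants cross < 0 → take C=(5.2910,-4.2025) (cross=-27.045)
θ=38°: ex = (C−B)/|BC| = (0.3056,-0.9522); ey = (0.9522,0.3056)
θ=38°: P = B + -0.63·ex + 2.86·ey = (5.6827,3.9364)
θ=62°: B = A + 4.00·(cos62°, sin62°) = (1.8779, 3.5318)
θ=62°: |BD| = 7.0678
θ=62°: circle(B,7.00) ∩ circle(D,5.00): a=5.2317, h=4.6507
θ=62°:   candidates: C₊=(8.7336,4.9459) cross=32.870; C₋=(4.0857,-3.1109) cross=-32.870
θ=62°:   branch - wants cross < 0 → take C=(4.0857,-3.1109) (cross=-32.870)
θ=62°: ex = (C−B)/|BC| = (0.3154,-0.9490); ey = (0.9490,0.3154)
θ=62°: P = B + -0.63·ex + 2.86·ey = (4.3932,5.0317)
θ=78°: B = A + 4.00·(cos78°, sin78°) = (0.8316, 3.9126)
θ=78°: |BD| = 8.1666
θ=78°: circle(B,7.00) ∩ circle(D,5.00): a=5.5527, h=4.2623
θ=78°:   candidates: C₊=(7.7477,4.9936) cross=34.809; C₋=(3.6635,-2.4890) cross=-34.809
θ=78°:   branch - wants cross < 0 → take C=(3.6635,-2.4890) (cross=-34.809)
θ=78°: ex = (C−B)/|BC| = (0.4046,-0.9145); ey = (0.9145,0.4046)
θ=78°: P = B + -0.63·ex + 2.86·ey = (3.1923,5.6458)
θ=335°: B = A + 4.00·(cos335°, sin335°) = (3.6252, -1.6905)
θ=335°: |BD| = 4.6900
θ=335°: circle(B,7.00) ∩ circle(D,5.00): a=4.9036, h=4.9954
θ=335°:   candidates: C₊=(6.3987,4.7366) cross=23.429; C₋=(9.9998,-4.5827) cross=-23.429
θ=335°:   branch - wants cross < 0 → take C=(9.9998,-4.5827) (cross=-23.429)
θ=335°: ex = (C−B)/|BC| = (0.9107,-0.4132); ey = (0.4132,0.9107)
θ=335°: P = B + -0.63·ex + 2.86·ey = (4.2332,1.1743)

θ=38°: 5.68 3.94
θ=62°: 4.39 5.03
θ=78°: 3.19 5.65
θ=335°: 4.23 1.17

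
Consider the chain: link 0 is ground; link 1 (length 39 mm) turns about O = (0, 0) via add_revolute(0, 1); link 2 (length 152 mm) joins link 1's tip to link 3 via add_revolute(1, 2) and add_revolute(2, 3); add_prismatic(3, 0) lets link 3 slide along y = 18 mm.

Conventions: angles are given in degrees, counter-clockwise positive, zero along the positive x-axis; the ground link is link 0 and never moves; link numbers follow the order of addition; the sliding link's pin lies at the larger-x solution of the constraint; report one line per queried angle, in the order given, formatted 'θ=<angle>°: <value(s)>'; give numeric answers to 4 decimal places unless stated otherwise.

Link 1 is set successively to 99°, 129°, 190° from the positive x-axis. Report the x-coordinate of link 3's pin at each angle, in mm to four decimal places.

geometry: r = 39 mm, L = 152 mm, e = 18 mm
θ=99°: crank pin P = (r cos θ, r sin θ) = (-6.100944, 38.519845)
θ=99°: h = r sin θ − e = 38.519845 − 18 = 20.519845
θ=99°: x = r cos θ + √(L² − h²) = -6.100944 + 150.608552 = 144.507608
θ=129°: crank pin P = (r cos θ, r sin θ) = (-24.543495, 30.308692)
θ=129°: h = r sin θ − e = 30.308692 − 18 = 12.308692
θ=129°: x = r cos θ + √(L² − h²) = -24.543495 + 151.500812 = 126.957317
θ=190°: crank pin P = (r cos θ, r sin θ) = (-38.407502, -6.772279)
θ=190°: h = r sin θ − e = -6.772279 − 18 = -24.772279
θ=190°: x = r cos θ + √(L² − h²) = -38.407502 + 149.967777 = 111.560275

θ=99°: 144.5076
θ=129°: 126.9573
θ=190°: 111.5603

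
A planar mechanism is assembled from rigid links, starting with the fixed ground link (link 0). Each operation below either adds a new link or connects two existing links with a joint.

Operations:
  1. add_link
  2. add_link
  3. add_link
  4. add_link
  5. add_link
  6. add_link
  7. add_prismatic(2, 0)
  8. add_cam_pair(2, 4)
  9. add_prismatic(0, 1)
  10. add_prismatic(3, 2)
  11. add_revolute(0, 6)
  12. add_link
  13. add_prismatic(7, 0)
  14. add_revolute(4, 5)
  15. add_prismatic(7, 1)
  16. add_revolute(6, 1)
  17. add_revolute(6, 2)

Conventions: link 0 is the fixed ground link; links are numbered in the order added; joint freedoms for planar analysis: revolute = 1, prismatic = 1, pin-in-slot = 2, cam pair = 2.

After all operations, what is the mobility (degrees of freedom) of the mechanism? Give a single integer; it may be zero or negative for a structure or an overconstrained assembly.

(L,J1,J2)=(1,0,0); link0 fixed
link1: (2,0,0)
link2: (3,0,0)
link3: (4,0,0)
link4: (5,0,0)
link5: (6,0,0)
link6: (7,0,0)
P 2-0 [J1]: (7,1,0)
C 2-4 [J2]: (7,1,1)
P 0-1 [J1]: (7,2,1)
P 3-2 [J1]: (7,3,1)
R 0-6 [J1]: (7,4,1)
link7: (8,4,1)
P 7-0 [J1]: (8,5,1)
R 4-5 [J1]: (8,6,1)
P 7-1 [J1]: (8,7,1)
R 6-1 [J1]: (8,8,1)
R 6-2 [J1]: (8,9,1)
Grübler: 3·7 − 2·9 − 1 = 2

M = 2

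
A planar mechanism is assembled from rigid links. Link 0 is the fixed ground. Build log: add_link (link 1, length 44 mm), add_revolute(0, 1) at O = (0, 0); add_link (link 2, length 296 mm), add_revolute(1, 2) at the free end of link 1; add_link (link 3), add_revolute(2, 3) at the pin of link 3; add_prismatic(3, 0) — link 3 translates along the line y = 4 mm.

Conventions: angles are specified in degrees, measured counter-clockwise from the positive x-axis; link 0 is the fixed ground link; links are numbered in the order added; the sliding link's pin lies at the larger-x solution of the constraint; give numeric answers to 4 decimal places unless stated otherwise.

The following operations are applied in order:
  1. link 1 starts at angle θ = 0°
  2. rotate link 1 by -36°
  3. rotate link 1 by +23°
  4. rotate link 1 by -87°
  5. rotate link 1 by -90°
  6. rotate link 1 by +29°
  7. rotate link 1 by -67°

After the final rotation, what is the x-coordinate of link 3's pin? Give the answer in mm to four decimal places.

geometry: r = 44 mm, L = 296 mm, e = 4 mm; θ starts at 0°
rotate link 1 by -36°: θ ← 0° -36° = -36°
rotate link 1 by +23°: θ ← -36° +23° = -13°
rotate link 1 by -87°: θ ← -13° -87° = -100°
rotate link 1 by -90°: θ ← -100° -90° = -190°
rotate link 1 by +29°: θ ← -190° +29° = -161°
rotate link 1 by -67°: θ ← -161° -67° = -228°
crank pin P = (r cos θ, r sin θ) = (-29.441747, 32.698372)
h = r sin θ − e = 32.698372 − 4 = 28.698372
x = r cos θ + √(L² − h²) = -29.441747 + 294.605505 = 265.163758

265.1638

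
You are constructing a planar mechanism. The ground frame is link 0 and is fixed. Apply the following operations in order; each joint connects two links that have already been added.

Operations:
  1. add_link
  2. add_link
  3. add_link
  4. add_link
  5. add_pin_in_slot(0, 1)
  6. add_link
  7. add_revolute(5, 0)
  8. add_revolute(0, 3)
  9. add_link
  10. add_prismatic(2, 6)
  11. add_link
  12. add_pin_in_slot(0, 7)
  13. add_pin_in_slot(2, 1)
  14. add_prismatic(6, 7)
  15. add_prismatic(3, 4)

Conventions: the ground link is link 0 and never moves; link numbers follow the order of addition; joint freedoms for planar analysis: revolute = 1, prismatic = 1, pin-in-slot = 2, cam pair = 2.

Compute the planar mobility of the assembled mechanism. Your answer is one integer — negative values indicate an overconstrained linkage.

link 0 = ground. State L|J1|J2 = 1|0|0
+link1  2|0|0
+link2  3|0|0
+link3  4|0|0
+link4  5|0|0
PS(0,1) f=2→J2  5|0|1
+link5  6|0|1
R(5,0) f=1→J1  6|1|1
R(0,3) f=1→J1  6|2|1
+link6  7|2|1
P(2,6) f=1→J1  7|3|1
+link7  8|3|1
PS(0,7) f=2→J2  8|3|2
PS(2,1) f=2→J2  8|3|3
P(6,7) f=1→J1  8|4|3
P(3,4) f=1→J1  8|5|3
M = 3(8−1)−2·5−3 = 21−10−3 = 8

M = 8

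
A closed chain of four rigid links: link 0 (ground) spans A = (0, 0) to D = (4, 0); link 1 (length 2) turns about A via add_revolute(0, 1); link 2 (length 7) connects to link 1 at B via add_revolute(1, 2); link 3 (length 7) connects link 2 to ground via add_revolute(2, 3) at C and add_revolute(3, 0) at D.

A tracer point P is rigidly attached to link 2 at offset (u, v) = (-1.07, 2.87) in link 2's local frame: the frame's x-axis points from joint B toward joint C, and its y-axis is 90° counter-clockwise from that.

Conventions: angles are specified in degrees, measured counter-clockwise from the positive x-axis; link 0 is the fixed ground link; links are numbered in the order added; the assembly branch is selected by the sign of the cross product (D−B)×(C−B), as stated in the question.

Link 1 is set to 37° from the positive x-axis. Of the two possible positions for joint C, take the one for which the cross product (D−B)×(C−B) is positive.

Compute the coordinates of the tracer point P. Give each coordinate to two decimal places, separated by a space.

A=(0,0), D=(4.00,0)
B = A + 2.00·(cos37°, sin37°) = (1.5973, 1.2036)
|BD| = 2.6873
circle(B,7.00) ∩ circle(D,7.00): a=1.3437, h=6.8698
  candidates: C₊=(5.8755,6.7441) cross=18.462; C₋=(-0.2783,-5.5404) cross=-18.462
  branch + wants cross > 0 → take C=(5.8755,6.7441) (cross=18.462)
ex = (C−B)/|BC| = (0.6112,0.7915); ey = (-0.7915,0.6112)
P = B + -1.07·ex + 2.87·ey = (-1.3283,2.1108)

-1.33 2.11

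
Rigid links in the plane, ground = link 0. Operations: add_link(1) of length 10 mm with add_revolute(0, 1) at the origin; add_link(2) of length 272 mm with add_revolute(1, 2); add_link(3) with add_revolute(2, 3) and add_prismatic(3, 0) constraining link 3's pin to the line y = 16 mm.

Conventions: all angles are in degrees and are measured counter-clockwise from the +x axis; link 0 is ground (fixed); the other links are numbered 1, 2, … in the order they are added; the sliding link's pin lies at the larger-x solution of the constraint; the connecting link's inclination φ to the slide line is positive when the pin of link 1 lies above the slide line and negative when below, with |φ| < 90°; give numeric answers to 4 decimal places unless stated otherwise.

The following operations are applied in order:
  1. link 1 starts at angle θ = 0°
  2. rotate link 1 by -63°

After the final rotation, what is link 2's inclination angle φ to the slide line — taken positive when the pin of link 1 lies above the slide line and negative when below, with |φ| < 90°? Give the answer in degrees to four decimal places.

geometry: r = 10 mm, L = 272 mm, e = 16 mm; θ starts at 0°
rotate link 1 by -63°: θ ← 0° -63° = -63°
h = r sin θ − e = -8.910065 − 16 = -24.910065
sin φ = h / L = -24.910065 / 272 = -0.09158112
φ = arcsin(-0.09158112) = -5.254574°

-5.2546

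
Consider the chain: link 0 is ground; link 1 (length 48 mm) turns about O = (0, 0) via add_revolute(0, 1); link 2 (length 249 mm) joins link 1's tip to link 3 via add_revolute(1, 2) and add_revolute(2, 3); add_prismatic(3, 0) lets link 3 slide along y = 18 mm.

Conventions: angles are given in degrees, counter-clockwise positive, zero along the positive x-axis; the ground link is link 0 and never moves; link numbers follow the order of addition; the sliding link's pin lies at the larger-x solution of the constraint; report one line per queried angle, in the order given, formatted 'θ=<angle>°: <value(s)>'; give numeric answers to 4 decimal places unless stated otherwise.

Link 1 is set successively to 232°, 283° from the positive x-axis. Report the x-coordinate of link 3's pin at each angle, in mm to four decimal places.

geometry: r = 48 mm, L = 249 mm, e = 18 mm
θ=232°: crank pin P = (r cos θ, r sin θ) = (-29.551751, -37.824516)
θ=232°: h = r sin θ − e = -37.824516 − 18 = -55.824516
θ=232°: x = r cos θ + √(L² − h²) = -29.551751 + 242.661541 = 213.109790
θ=283°: crank pin P = (r cos θ, r sin θ) = (10.797651, -46.769763)
θ=283°: h = r sin θ − e = -46.769763 − 18 = -64.769763
θ=283°: x = r cos θ + √(L² − h²) = 10.797651 + 240.428529 = 251.226180

θ=232°: 213.1098
θ=283°: 251.2262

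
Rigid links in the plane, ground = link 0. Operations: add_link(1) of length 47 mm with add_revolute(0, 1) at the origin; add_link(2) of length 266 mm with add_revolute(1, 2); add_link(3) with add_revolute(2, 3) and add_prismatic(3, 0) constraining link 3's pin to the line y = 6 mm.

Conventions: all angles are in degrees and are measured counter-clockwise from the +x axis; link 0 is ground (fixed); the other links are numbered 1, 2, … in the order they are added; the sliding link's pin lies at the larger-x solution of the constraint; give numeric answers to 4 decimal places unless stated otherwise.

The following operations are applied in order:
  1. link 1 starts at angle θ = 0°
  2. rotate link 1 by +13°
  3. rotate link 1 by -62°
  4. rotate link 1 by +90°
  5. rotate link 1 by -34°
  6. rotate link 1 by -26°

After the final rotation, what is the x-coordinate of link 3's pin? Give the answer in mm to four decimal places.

geometry: r = 47 mm, L = 266 mm, e = 6 mm; θ starts at 0°
rotate link 1 by +13°: θ ← 0° +13° = 13°
rotate link 1 by -62°: θ ← 13° -62° = -49°
rotate link 1 by +90°: θ ← -49° +90° = 41°
rotate link 1 by -34°: θ ← 41° -34° = 7°
rotate link 1 by -26°: θ ← 7° -26° = -19°
crank pin P = (r cos θ, r sin θ) = (44.439373, -15.301703)
h = r sin θ − e = -15.301703 − 6 = -21.301703
x = r cos θ + √(L² − h²) = 44.439373 + 265.145691 = 309.585064

309.5851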